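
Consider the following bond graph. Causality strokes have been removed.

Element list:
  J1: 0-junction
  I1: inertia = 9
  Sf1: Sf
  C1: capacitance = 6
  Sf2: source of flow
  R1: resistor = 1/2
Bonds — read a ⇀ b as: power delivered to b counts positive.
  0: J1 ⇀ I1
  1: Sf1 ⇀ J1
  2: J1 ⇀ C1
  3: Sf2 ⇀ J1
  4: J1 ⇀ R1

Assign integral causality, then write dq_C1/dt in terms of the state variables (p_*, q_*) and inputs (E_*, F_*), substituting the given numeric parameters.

dq_C1/dt = F_Sf1 + F_Sf2 - p_I1/9 - q_C1/3

b1 stroke at Sf1  (Sf1 (Sf) sets flow on bond)
b3 stroke at Sf2  (Sf2 (Sf) sets flow on bond)
b0 stroke at I1  (I1 outputs flow p/I1)
b2 stroke at J1  (C1 integral (e out))
b4 stroke at R1  (J1 effort already set via bond 2)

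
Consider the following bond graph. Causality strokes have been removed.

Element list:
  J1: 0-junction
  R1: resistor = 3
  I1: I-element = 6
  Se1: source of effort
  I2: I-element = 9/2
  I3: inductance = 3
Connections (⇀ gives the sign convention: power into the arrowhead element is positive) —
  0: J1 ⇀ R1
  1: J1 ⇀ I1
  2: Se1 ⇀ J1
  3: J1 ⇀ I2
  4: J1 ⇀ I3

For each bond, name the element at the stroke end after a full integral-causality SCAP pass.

b2 stroke at J1  (source Se1 imposes e)
b0 stroke at R1  (0-jn J1 has e-setter on 2)
b1 stroke at I1  (common-e at J1 fixed by 2)
b3 stroke at I2  (J1: bond 2 brought effort, rest push out)
b4 stroke at I3  (J1: bond 2 brought effort, rest push out)

β0 stroke at R1
β1 stroke at I1
β2 stroke at J1
β3 stroke at I2
β4 stroke at I3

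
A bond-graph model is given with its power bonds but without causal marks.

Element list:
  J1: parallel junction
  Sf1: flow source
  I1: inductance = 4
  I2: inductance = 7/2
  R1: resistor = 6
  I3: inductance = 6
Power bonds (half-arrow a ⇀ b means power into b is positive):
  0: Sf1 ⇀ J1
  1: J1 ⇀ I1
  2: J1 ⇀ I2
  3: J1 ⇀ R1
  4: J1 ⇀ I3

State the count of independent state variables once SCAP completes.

3  (I1, I2, I3 all integral)

#0 stroke at Sf1  (source Sf1 imposes f)
#1 stroke at I1  (I1: I, integral causality)
#2 stroke at I2  (I2 integral (f out))
#4 stroke at I3  (I3 outputs flow p/I3)
#3 stroke at J1  (J1 needs exactly one e-in)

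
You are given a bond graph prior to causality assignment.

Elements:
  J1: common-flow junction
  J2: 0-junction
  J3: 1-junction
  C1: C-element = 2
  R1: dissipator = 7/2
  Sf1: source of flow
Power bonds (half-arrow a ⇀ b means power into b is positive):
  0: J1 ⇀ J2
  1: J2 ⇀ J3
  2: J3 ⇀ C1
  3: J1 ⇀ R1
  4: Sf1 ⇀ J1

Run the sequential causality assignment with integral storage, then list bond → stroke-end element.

bond 4 stroke→Sf1  (Sf1: flow source, stroke at near end)
bond 0 stroke→J1  (common-f at J1 fixed by 4)
bond 3 stroke→J1  (1-jn J1 has f-setter on 4)
bond 1 stroke→J2  (only one effort-in slot at J2)
bond 2 stroke→J3  (J3 flow already set via bond 1)

β0 stroke→J1
β1 stroke→J2
β2 stroke→J3
β3 stroke→J1
β4 stroke→Sf1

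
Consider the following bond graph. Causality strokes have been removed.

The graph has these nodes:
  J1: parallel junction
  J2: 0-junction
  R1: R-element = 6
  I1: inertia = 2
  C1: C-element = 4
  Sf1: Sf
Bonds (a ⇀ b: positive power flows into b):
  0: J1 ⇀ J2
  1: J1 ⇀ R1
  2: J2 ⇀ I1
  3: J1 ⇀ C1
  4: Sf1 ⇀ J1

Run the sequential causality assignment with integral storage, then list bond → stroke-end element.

#0 →J2
#1 →R1
#2 →I1
#3 →J1
#4 →Sf1

β4 |Sf1  (Sf1: flow source, stroke at near end)
β2 |I1  (I1 integral (f out))
β0 |J2  (J2: last free bond brings effort in)
β3 |J1  (C1 outputs effort q/C1)
β1 |R1  (J1: bond 3 brought effort, rest push out)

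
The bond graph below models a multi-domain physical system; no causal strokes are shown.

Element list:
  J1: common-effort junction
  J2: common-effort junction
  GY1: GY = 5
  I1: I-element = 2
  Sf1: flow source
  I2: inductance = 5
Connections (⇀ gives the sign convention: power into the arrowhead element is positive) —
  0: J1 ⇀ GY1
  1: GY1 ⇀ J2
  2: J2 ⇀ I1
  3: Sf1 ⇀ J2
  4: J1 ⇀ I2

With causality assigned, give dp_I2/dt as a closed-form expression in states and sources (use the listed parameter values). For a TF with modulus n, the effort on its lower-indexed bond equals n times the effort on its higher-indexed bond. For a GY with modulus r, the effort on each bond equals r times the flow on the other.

bond 3 stroke→Sf1  (Sf1: flow source, stroke at near end)
bond 2 stroke→I1  (prefer integral on I1)
bond 1 stroke→J2  (J2: last free bond brings effort in)
bond 0 stroke→J1  (through GY1, causality inverts; strokes same side of GY1)
bond 4 stroke→I2  (J1 effort already set via bond 0)

dp_I2/dt = -5*F_Sf1 + 5*p_I1/2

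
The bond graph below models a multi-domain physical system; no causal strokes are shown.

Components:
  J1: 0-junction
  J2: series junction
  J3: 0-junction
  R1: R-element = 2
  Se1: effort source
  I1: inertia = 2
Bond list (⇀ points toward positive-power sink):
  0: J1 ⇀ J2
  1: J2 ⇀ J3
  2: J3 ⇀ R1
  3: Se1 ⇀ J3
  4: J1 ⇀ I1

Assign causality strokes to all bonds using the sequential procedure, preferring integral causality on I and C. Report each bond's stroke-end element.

β3 stroke at J3  (Se1 fixes effort; stroke away)
β1 stroke at J2  (0-jn J3 has e-setter on 3)
β2 stroke at R1  (J3: bond 3 brought effort, rest push out)
β0 stroke at J1  (J2 needs exactly one f-in)
β4 stroke at I1  (J1 effort already set via bond 0)

b0 stroke→J1
b1 stroke→J2
b2 stroke→R1
b3 stroke→J3
b4 stroke→I1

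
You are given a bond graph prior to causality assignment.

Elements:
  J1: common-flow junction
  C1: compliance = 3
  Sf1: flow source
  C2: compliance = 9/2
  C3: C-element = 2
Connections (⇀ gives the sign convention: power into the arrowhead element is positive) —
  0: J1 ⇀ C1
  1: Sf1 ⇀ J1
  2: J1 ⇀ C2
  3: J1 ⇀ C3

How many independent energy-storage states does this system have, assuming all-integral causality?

β1 →Sf1  (Sf1: flow source, stroke at near end)
β0 →J1  (J1: bond 1 brought flow, rest push out)
β2 →J1  (J1 flow already set via bond 1)
β3 →J1  (common-f at J1 fixed by 1)

3  (C1, C2, C3 all integral)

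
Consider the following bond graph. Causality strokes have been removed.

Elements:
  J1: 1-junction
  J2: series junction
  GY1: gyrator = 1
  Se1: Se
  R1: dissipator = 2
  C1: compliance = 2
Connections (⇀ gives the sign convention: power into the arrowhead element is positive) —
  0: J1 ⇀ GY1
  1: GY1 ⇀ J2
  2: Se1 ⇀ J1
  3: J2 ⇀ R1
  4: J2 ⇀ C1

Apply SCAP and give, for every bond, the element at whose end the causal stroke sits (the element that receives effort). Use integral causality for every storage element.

bond 2 stroke at J1  (Se1 (Se) sets effort on bond)
bond 0 stroke at GY1  (J1 needs exactly one f-in)
bond 1 stroke at GY1  (through GY1, causality inverts; strokes same side of GY1)
bond 3 stroke at J2  (common-f at J2 fixed by 1)
bond 4 stroke at J2  (common-f at J2 fixed by 1)

bond 0 stroke→GY1
bond 1 stroke→GY1
bond 2 stroke→J1
bond 3 stroke→J2
bond 4 stroke→J2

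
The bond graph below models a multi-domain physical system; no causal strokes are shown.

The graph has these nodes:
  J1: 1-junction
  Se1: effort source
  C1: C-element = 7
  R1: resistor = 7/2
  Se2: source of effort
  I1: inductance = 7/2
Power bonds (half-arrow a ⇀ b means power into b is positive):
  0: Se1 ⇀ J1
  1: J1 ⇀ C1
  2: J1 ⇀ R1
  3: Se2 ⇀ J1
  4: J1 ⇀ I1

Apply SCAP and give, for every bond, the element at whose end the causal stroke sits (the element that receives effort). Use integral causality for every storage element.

#0 →J1  (Se1 fixes effort; stroke away)
#3 →J1  (Se2: effort source, stroke at far end)
#1 →J1  (prefer integral on C1)
#4 →I1  (I1: I, integral causality)
#2 →J1  (common-f at J1 fixed by 4)

#0 stroke→J1
#1 stroke→J1
#2 stroke→J1
#3 stroke→J1
#4 stroke→I1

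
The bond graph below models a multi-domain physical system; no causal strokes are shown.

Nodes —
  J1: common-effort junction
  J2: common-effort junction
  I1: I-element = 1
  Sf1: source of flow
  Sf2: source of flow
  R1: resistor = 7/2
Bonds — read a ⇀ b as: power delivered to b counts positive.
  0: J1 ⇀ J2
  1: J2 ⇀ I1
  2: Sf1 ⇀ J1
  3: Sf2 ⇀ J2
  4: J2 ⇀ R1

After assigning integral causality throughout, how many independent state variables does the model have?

bond 2 stroke→Sf1  (Sf1 (Sf) sets flow on bond)
bond 3 stroke→Sf2  (Sf2 fixes flow; stroke at Sf2)
bond 0 stroke→J1  (only one effort-in slot at J1)
bond 1 stroke→I1  (prefer integral on I1)
bond 4 stroke→J2  (closing 0-jn rule on J2)

1  (I1 all integral)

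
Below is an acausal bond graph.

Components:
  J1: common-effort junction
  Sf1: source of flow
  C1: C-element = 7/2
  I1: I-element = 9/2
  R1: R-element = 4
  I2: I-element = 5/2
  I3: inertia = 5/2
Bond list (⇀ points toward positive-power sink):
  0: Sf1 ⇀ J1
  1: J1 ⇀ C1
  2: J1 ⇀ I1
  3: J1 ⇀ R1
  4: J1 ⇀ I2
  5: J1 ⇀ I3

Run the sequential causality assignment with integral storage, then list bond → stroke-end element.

bond 0 stroke at Sf1  (Sf1 (Sf) sets flow on bond)
bond 1 stroke at J1  (prefer integral on C1)
bond 2 stroke at I1  (J1: bond 1 brought effort, rest push out)
bond 3 stroke at R1  (J1: bond 1 brought effort, rest push out)
bond 4 stroke at I2  (J1: bond 1 brought effort, rest push out)
bond 5 stroke at I3  (J1 effort already set via bond 1)

bond 0 |Sf1
bond 1 |J1
bond 2 |I1
bond 3 |R1
bond 4 |I2
bond 5 |I3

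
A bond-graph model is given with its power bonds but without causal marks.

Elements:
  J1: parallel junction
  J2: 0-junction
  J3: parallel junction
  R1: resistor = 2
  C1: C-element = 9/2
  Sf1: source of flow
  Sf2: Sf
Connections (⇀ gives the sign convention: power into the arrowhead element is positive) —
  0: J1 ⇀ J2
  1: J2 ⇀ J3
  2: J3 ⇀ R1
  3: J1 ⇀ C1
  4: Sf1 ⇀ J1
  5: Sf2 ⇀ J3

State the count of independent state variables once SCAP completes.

β4 stroke→Sf1  (Sf1: flow source, stroke at near end)
β5 stroke→Sf2  (Sf2 fixes flow; stroke at Sf2)
β3 stroke→J1  (C1 integral (e out))
β0 stroke→J2  (J1 effort already set via bond 3)
β1 stroke→J3  (common-e at J2 fixed by 0)
β2 stroke→R1  (common-e at J3 fixed by 1)

1  (C1 all integral)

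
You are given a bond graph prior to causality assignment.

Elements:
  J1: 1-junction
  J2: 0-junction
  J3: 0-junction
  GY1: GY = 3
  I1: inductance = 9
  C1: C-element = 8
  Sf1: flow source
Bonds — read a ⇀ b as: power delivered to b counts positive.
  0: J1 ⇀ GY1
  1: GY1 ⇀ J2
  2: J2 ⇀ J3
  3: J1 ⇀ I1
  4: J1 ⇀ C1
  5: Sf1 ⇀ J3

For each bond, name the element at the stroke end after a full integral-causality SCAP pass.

β0 →J1
β1 →J2
β2 →J3
β3 →I1
β4 →J1
β5 →Sf1

#5 |Sf1  (Sf1 fixes flow; stroke at Sf1)
#2 |J3  (J3: last free bond brings effort in)
#1 |J2  (only one effort-in slot at J2)
#0 |J1  (through GY1, causality inverts; strokes same side of GY1)
#3 |I1  (I1: I, integral causality)
#4 |J1  (J1: bond 3 brought flow, rest push out)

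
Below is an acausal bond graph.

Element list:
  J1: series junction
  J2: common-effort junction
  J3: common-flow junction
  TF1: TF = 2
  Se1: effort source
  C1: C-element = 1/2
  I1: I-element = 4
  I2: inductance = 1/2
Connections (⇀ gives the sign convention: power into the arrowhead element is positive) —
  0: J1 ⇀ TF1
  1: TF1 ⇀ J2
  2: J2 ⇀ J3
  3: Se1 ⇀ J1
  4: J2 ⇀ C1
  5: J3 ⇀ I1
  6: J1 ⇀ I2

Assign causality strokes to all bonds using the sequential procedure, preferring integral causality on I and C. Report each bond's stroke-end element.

#0 stroke→J1
#1 stroke→TF1
#2 stroke→J3
#3 stroke→J1
#4 stroke→J2
#5 stroke→I1
#6 stroke→I2

#3 stroke at J1  (Se1: effort source, stroke at far end)
#4 stroke at J2  (C1: C, integral causality)
#1 stroke at TF1  (common-e at J2 fixed by 4)
#2 stroke at J3  (J2 effort already set via bond 4)
#5 stroke at I1  (J3: last free bond brings flow in)
#0 stroke at J1  (TF1 one-in-one-out from 1)
#6 stroke at I2  (J1 needs exactly one f-in)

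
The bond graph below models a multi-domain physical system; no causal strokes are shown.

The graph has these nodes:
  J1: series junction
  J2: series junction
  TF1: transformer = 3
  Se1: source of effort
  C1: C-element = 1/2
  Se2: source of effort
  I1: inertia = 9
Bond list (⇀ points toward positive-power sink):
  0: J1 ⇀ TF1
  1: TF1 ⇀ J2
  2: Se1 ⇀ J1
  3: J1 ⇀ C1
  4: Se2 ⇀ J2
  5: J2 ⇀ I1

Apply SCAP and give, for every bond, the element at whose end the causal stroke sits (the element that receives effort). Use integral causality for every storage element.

bond 0 stroke→TF1
bond 1 stroke→J2
bond 2 stroke→J1
bond 3 stroke→J1
bond 4 stroke→J2
bond 5 stroke→I1

bond 2 |J1  (Se1 (Se) sets effort on bond)
bond 4 |J2  (Se2: effort source, stroke at far end)
bond 3 |J1  (C1 integral (e out))
bond 0 |TF1  (J1 needs exactly one f-in)
bond 1 |J2  (TF TF1: opposite of bond 0)
bond 5 |I1  (J2: last free bond brings flow in)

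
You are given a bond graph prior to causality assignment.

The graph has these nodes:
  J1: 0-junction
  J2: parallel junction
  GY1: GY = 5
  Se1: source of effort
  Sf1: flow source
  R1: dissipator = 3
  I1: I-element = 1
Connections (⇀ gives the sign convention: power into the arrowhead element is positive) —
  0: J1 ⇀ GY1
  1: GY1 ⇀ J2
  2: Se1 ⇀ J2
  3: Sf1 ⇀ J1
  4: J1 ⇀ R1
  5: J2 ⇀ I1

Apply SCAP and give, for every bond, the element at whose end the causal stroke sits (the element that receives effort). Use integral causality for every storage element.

#2 stroke at J2  (source Se1 imposes e)
#3 stroke at Sf1  (Sf1 (Sf) sets flow on bond)
#1 stroke at GY1  (J2 effort already set via bond 2)
#5 stroke at I1  (J2: bond 2 brought effort, rest push out)
#0 stroke at GY1  (GY GY1: same side as bond 1)
#4 stroke at J1  (closing 0-jn rule on J1)

b0 |GY1
b1 |GY1
b2 |J2
b3 |Sf1
b4 |J1
b5 |I1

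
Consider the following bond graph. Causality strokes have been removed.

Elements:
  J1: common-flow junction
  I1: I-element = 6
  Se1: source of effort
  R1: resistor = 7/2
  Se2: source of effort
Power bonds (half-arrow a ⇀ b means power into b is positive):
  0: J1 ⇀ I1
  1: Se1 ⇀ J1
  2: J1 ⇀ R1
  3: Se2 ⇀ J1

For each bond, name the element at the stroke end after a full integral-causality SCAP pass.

β0 →I1
β1 →J1
β2 →J1
β3 →J1

b1 |J1  (source Se1 imposes e)
b3 |J1  (Se2 (Se) sets effort on bond)
b0 |I1  (I1: I, integral causality)
b2 |J1  (common-f at J1 fixed by 0)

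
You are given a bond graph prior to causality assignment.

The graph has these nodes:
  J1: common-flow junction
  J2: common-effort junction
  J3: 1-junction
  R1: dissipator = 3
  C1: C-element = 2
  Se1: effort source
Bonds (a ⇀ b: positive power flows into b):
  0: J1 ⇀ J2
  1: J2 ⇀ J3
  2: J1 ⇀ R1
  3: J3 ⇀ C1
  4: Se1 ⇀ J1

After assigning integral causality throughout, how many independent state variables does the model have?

b4 →J1  (Se1: effort source, stroke at far end)
b3 →J3  (C1 outputs effort q/C1)
b1 →J2  (J3: last free bond brings flow in)
b0 →J1  (J2: bond 1 brought effort, rest push out)
b2 →R1  (closing 1-jn rule on J1)

1  (C1 all integral)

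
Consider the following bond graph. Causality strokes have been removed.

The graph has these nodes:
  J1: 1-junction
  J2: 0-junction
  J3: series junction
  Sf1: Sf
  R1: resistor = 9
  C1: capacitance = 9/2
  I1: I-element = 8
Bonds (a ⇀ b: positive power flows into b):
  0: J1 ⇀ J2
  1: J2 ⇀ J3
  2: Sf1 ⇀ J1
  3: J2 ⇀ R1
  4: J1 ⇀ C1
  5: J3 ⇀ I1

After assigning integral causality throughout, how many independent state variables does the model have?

2  (C1, I1 all integral)

β2 |Sf1  (Sf1 fixes flow; stroke at Sf1)
β0 |J1  (J1: bond 2 brought flow, rest push out)
β4 |J1  (J1: bond 2 brought flow, rest push out)
β5 |I1  (I1 integral (f out))
β1 |J3  (common-f at J3 fixed by 5)
β3 |J2  (J2: last free bond brings effort in)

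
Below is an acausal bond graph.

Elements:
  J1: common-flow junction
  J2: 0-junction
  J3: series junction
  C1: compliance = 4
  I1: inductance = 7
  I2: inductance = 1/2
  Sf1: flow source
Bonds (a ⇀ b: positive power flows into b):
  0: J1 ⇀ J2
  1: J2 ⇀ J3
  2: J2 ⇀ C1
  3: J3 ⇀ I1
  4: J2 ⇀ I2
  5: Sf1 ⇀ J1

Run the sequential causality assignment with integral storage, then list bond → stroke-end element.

b0 →J1
b1 →J3
b2 →J2
b3 →I1
b4 →I2
b5 →Sf1

b5 stroke→Sf1  (Sf1 fixes flow; stroke at Sf1)
b0 stroke→J1  (J1 flow already set via bond 5)
b2 stroke→J2  (C1 integral (e out))
b1 stroke→J3  (J2 effort already set via bond 2)
b4 stroke→I2  (J2: bond 2 brought effort, rest push out)
b3 stroke→I1  (J3: last free bond brings flow in)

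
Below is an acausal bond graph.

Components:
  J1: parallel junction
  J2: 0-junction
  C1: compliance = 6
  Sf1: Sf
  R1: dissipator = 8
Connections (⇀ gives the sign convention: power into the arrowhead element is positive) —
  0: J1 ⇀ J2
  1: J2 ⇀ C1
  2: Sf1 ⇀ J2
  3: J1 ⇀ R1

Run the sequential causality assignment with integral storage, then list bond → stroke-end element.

b0 |J1
b1 |J2
b2 |Sf1
b3 |R1

#2 |Sf1  (source Sf1 imposes f)
#1 |J2  (C1 integral (e out))
#0 |J1  (common-e at J2 fixed by 1)
#3 |R1  (common-e at J1 fixed by 0)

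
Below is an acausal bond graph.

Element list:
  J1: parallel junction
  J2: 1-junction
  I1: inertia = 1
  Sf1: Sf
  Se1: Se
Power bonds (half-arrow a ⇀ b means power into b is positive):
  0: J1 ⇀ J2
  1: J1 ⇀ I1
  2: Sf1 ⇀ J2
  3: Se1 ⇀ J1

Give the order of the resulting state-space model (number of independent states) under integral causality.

1  (I1 all integral)

bond 2 →Sf1  (Sf1: flow source, stroke at near end)
bond 3 →J1  (source Se1 imposes e)
bond 0 →J2  (J1: bond 3 brought effort, rest push out)
bond 1 →I1  (0-jn J1 has e-setter on 3)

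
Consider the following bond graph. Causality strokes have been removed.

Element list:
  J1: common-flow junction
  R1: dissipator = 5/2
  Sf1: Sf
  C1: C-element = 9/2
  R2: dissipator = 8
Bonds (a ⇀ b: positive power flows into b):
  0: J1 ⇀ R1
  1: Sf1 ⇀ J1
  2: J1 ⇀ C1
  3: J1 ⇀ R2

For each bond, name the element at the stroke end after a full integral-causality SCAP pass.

β0 stroke at J1
β1 stroke at Sf1
β2 stroke at J1
β3 stroke at J1

#1 |Sf1  (Sf1: flow source, stroke at near end)
#0 |J1  (common-f at J1 fixed by 1)
#2 |J1  (J1 flow already set via bond 1)
#3 |J1  (common-f at J1 fixed by 1)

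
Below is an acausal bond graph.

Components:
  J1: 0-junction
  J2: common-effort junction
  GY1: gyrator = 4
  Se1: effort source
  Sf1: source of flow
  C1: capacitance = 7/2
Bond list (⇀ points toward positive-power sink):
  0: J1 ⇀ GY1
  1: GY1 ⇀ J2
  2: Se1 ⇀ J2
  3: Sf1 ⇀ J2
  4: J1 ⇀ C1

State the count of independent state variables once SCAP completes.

#2 stroke→J2  (Se1: effort source, stroke at far end)
#3 stroke→Sf1  (Sf1 (Sf) sets flow on bond)
#1 stroke→GY1  (0-jn J2 has e-setter on 2)
#0 stroke→GY1  (GY1: gyrator matches bond 1)
#4 stroke→J1  (J1: last free bond brings effort in)

1  (C1 all integral)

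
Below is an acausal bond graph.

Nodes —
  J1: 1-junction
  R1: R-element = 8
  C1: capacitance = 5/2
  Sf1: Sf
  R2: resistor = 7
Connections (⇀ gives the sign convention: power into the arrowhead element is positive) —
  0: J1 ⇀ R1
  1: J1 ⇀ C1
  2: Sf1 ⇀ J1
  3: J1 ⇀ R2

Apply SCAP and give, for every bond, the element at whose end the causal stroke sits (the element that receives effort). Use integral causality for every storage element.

b2 stroke→Sf1  (Sf1: flow source, stroke at near end)
b0 stroke→J1  (J1 flow already set via bond 2)
b1 stroke→J1  (J1: bond 2 brought flow, rest push out)
b3 stroke→J1  (J1: bond 2 brought flow, rest push out)

bond 0 stroke→J1
bond 1 stroke→J1
bond 2 stroke→Sf1
bond 3 stroke→J1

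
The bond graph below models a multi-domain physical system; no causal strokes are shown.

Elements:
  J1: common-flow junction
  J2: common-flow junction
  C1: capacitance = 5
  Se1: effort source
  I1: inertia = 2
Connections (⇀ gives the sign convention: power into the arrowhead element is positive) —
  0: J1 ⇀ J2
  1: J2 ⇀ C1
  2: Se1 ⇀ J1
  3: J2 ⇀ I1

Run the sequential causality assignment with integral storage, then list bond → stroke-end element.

bond 0 stroke at J2
bond 1 stroke at J2
bond 2 stroke at J1
bond 3 stroke at I1

bond 2 stroke→J1  (Se1 fixes effort; stroke away)
bond 0 stroke→J2  (only one flow-in slot at J1)
bond 1 stroke→J2  (C1 outputs effort q/C1)
bond 3 stroke→I1  (J2 needs exactly one f-in)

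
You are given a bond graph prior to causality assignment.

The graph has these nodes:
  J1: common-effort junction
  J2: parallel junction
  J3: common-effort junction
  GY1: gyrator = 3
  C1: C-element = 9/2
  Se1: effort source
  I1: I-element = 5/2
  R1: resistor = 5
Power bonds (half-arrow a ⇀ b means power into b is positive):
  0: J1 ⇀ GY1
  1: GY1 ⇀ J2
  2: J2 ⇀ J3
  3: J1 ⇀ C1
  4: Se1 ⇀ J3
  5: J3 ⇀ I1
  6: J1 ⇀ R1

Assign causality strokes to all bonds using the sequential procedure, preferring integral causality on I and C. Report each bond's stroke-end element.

b0 →GY1
b1 →GY1
b2 →J2
b3 →J1
b4 →J3
b5 →I1
b6 →R1

bond 4 |J3  (Se1: effort source, stroke at far end)
bond 2 |J2  (0-jn J3 has e-setter on 4)
bond 5 |I1  (0-jn J3 has e-setter on 4)
bond 1 |GY1  (common-e at J2 fixed by 2)
bond 0 |GY1  (through GY1, causality inverts; strokes same side of GY1)
bond 3 |J1  (C1 integral (e out))
bond 6 |R1  (J1 effort already set via bond 3)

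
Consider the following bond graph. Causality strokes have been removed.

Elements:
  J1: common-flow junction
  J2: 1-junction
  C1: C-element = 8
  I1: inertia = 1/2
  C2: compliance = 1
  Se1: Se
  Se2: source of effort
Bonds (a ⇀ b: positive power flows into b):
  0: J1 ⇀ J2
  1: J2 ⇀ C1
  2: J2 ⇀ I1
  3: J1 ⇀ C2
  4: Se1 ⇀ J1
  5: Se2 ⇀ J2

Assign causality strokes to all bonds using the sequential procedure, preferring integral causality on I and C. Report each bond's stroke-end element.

bond 4 stroke→J1  (Se1 fixes effort; stroke away)
bond 5 stroke→J2  (Se2 fixes effort; stroke away)
bond 1 stroke→J2  (prefer integral on C1)
bond 2 stroke→I1  (I1 integral (f out))
bond 0 stroke→J2  (1-jn J2 has f-setter on 2)
bond 3 stroke→J1  (J1 flow already set via bond 0)

bond 0 →J2
bond 1 →J2
bond 2 →I1
bond 3 →J1
bond 4 →J1
bond 5 →J2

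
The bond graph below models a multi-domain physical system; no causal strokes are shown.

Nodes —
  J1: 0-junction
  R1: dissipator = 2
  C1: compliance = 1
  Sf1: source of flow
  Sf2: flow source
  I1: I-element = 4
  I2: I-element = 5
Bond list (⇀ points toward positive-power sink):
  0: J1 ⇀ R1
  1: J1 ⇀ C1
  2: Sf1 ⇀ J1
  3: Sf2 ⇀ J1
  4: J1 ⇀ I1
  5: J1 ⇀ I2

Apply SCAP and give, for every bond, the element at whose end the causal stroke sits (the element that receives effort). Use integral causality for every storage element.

β0 →R1
β1 →J1
β2 →Sf1
β3 →Sf2
β4 →I1
β5 →I2

#2 stroke→Sf1  (Sf1 (Sf) sets flow on bond)
#3 stroke→Sf2  (source Sf2 imposes f)
#1 stroke→J1  (C1 outputs effort q/C1)
#0 stroke→R1  (common-e at J1 fixed by 1)
#4 stroke→I1  (0-jn J1 has e-setter on 1)
#5 stroke→I2  (J1 effort already set via bond 1)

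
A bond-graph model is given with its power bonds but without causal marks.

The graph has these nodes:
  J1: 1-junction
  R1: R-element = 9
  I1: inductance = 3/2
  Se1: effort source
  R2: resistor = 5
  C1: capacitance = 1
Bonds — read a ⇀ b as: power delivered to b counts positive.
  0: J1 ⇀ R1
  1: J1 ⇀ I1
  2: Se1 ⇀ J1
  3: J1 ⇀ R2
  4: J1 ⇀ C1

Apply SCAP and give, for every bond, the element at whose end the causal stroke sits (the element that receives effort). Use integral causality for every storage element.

#0 stroke at J1
#1 stroke at I1
#2 stroke at J1
#3 stroke at J1
#4 stroke at J1

β2 |J1  (Se1 fixes effort; stroke away)
β1 |I1  (I1 outputs flow p/I1)
β0 |J1  (J1: bond 1 brought flow, rest push out)
β3 |J1  (common-f at J1 fixed by 1)
β4 |J1  (1-jn J1 has f-setter on 1)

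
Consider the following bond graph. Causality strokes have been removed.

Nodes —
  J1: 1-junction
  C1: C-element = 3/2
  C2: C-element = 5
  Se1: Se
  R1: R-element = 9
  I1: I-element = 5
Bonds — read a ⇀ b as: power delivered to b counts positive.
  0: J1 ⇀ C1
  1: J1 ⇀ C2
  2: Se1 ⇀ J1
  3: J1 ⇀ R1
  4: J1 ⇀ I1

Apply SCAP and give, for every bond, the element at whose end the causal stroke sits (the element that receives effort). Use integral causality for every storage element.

bond 0 stroke at J1
bond 1 stroke at J1
bond 2 stroke at J1
bond 3 stroke at J1
bond 4 stroke at I1

β2 stroke at J1  (Se1 fixes effort; stroke away)
β0 stroke at J1  (prefer integral on C1)
β1 stroke at J1  (C2: C, integral causality)
β4 stroke at I1  (I1 integral (f out))
β3 stroke at J1  (1-jn J1 has f-setter on 4)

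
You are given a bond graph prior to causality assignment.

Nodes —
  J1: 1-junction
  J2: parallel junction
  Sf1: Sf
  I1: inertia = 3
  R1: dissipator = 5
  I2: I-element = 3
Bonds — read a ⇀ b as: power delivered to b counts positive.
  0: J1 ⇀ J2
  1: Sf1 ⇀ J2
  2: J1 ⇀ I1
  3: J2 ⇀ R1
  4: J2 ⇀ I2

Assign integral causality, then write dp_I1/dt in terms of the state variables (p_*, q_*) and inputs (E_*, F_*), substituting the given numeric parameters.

bond 1 |Sf1  (source Sf1 imposes f)
bond 2 |I1  (I1 integral (f out))
bond 0 |J1  (common-f at J1 fixed by 2)
bond 4 |I2  (I2 outputs flow p/I2)
bond 3 |J2  (only one effort-in slot at J2)

dp_I1/dt = -5*F_Sf1 - 5*p_I1/3 + 5*p_I2/3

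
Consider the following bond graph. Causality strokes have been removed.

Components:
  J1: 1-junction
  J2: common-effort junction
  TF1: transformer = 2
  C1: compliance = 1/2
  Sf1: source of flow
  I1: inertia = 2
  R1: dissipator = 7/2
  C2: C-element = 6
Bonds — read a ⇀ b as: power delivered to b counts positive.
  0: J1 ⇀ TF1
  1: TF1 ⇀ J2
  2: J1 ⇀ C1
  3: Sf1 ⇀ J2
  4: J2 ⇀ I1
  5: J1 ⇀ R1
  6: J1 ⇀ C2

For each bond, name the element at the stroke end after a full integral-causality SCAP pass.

b0 →TF1
b1 →J2
b2 →J1
b3 →Sf1
b4 →I1
b5 →J1
b6 →J1

#3 stroke→Sf1  (Sf1: flow source, stroke at near end)
#2 stroke→J1  (C1 outputs effort q/C1)
#4 stroke→I1  (I1: I, integral causality)
#1 stroke→J2  (J2: last free bond brings effort in)
#0 stroke→TF1  (through TF1, causality passes straight; one stroke at TF1)
#5 stroke→J1  (J1 flow already set via bond 0)
#6 stroke→J1  (J1 flow already set via bond 0)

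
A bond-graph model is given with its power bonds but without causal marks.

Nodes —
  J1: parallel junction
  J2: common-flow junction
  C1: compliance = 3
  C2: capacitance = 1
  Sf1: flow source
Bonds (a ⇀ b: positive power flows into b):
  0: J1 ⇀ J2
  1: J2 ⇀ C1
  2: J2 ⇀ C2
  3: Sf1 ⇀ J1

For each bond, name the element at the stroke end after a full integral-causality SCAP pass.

β3 stroke→Sf1  (Sf1 fixes flow; stroke at Sf1)
β0 stroke→J1  (closing 0-jn rule on J1)
β1 stroke→J2  (common-f at J2 fixed by 0)
β2 stroke→J2  (J2 flow already set via bond 0)

b0 stroke at J1
b1 stroke at J2
b2 stroke at J2
b3 stroke at Sf1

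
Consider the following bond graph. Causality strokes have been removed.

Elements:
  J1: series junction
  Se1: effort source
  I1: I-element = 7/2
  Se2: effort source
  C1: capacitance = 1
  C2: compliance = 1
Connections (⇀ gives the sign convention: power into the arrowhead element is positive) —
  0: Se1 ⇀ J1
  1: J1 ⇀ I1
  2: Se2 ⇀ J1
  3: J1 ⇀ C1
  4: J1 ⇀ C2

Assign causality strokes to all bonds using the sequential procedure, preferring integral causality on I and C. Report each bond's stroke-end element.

b0 |J1
b1 |I1
b2 |J1
b3 |J1
b4 |J1

b0 →J1  (Se1 (Se) sets effort on bond)
b2 →J1  (source Se2 imposes e)
b1 →I1  (I1: I, integral causality)
b3 →J1  (J1 flow already set via bond 1)
b4 →J1  (1-jn J1 has f-setter on 1)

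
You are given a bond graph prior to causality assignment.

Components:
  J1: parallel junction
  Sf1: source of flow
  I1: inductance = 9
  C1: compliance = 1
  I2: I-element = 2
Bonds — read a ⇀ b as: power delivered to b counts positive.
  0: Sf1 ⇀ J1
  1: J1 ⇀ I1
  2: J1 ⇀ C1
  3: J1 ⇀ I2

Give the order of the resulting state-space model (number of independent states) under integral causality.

3  (C1, I1, I2 all integral)

#0 |Sf1  (Sf1 fixes flow; stroke at Sf1)
#1 |I1  (I1 integral (f out))
#2 |J1  (C1 integral (e out))
#3 |I2  (J1: bond 2 brought effort, rest push out)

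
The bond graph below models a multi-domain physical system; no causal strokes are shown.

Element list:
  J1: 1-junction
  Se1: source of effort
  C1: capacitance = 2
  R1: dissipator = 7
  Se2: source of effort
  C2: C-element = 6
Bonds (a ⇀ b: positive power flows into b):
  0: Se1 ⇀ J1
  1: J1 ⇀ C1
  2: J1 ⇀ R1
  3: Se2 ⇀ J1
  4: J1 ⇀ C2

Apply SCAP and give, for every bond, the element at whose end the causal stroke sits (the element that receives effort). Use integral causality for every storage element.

#0 →J1  (Se1 (Se) sets effort on bond)
#3 →J1  (source Se2 imposes e)
#1 →J1  (C1 outputs effort q/C1)
#4 →J1  (C2: C, integral causality)
#2 →R1  (J1: last free bond brings flow in)

β0 stroke→J1
β1 stroke→J1
β2 stroke→R1
β3 stroke→J1
β4 stroke→J1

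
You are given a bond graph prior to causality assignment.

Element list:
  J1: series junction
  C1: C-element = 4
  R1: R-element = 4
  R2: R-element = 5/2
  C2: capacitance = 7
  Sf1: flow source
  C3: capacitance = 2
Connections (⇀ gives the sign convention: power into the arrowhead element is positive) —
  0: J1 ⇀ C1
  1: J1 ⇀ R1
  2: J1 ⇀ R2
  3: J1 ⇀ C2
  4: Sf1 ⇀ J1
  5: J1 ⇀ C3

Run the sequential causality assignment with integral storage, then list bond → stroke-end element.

b0 stroke at J1
b1 stroke at J1
b2 stroke at J1
b3 stroke at J1
b4 stroke at Sf1
b5 stroke at J1

b4 →Sf1  (Sf1: flow source, stroke at near end)
b0 →J1  (J1 flow already set via bond 4)
b1 →J1  (1-jn J1 has f-setter on 4)
b2 →J1  (common-f at J1 fixed by 4)
b3 →J1  (common-f at J1 fixed by 4)
b5 →J1  (common-f at J1 fixed by 4)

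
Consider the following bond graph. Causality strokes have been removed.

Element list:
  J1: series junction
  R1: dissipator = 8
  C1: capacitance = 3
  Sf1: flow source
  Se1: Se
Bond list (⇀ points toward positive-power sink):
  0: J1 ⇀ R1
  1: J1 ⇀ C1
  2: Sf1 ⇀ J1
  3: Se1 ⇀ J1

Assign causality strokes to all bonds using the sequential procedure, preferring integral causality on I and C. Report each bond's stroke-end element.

β0 |J1
β1 |J1
β2 |Sf1
β3 |J1

#2 |Sf1  (Sf1: flow source, stroke at near end)
#3 |J1  (source Se1 imposes e)
#0 |J1  (J1 flow already set via bond 2)
#1 |J1  (J1 flow already set via bond 2)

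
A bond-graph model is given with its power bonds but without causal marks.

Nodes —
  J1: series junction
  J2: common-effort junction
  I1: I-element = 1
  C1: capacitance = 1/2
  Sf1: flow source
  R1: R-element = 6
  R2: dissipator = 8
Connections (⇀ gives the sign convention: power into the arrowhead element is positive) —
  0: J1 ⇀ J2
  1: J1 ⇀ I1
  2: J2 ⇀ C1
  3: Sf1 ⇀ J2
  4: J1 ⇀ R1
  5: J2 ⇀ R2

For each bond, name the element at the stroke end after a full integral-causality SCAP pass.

β0 |J1
β1 |I1
β2 |J2
β3 |Sf1
β4 |J1
β5 |R2

b3 stroke at Sf1  (Sf1 (Sf) sets flow on bond)
b1 stroke at I1  (prefer integral on I1)
b0 stroke at J1  (1-jn J1 has f-setter on 1)
b4 stroke at J1  (J1: bond 1 brought flow, rest push out)
b2 stroke at J2  (prefer integral on C1)
b5 stroke at R2  (common-e at J2 fixed by 2)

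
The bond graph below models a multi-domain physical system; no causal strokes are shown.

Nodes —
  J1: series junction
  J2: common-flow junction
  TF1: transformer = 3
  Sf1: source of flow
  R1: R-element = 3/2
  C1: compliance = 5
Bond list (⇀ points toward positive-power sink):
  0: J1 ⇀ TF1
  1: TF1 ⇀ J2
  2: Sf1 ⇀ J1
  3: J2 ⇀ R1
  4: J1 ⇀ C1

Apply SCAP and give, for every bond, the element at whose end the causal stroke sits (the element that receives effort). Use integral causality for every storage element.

b0 |J1
b1 |TF1
b2 |Sf1
b3 |J2
b4 |J1

bond 2 stroke at Sf1  (Sf1 (Sf) sets flow on bond)
bond 0 stroke at J1  (1-jn J1 has f-setter on 2)
bond 4 stroke at J1  (common-f at J1 fixed by 2)
bond 1 stroke at TF1  (TF1 one-in-one-out from 0)
bond 3 stroke at J2  (common-f at J2 fixed by 1)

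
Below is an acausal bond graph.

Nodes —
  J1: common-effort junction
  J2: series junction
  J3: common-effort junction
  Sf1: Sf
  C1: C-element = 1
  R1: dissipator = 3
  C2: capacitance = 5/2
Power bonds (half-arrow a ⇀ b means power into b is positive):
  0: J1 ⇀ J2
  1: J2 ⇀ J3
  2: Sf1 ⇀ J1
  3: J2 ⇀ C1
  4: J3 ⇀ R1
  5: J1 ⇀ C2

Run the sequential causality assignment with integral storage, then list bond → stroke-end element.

β2 stroke→Sf1  (Sf1: flow source, stroke at near end)
β3 stroke→J2  (C1: C, integral causality)
β5 stroke→J1  (prefer integral on C2)
β0 stroke→J2  (J1 effort already set via bond 5)
β1 stroke→J3  (J2 needs exactly one f-in)
β4 stroke→R1  (0-jn J3 has e-setter on 1)

bond 0 →J2
bond 1 →J3
bond 2 →Sf1
bond 3 →J2
bond 4 →R1
bond 5 →J1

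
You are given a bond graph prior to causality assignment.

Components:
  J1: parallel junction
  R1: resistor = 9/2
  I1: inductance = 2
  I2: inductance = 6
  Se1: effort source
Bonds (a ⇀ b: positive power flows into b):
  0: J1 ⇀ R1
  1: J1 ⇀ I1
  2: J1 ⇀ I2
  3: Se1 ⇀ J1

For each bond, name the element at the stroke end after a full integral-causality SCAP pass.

b0 stroke→R1
b1 stroke→I1
b2 stroke→I2
b3 stroke→J1

β3 stroke→J1  (source Se1 imposes e)
β0 stroke→R1  (common-e at J1 fixed by 3)
β1 stroke→I1  (J1: bond 3 brought effort, rest push out)
β2 stroke→I2  (J1 effort already set via bond 3)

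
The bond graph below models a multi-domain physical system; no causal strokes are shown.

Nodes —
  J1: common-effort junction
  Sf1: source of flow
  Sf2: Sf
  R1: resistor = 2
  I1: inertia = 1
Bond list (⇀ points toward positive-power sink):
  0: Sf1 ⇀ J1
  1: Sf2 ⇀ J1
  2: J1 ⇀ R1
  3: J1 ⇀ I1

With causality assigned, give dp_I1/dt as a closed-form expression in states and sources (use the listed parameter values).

#0 stroke→Sf1  (Sf1 fixes flow; stroke at Sf1)
#1 stroke→Sf2  (source Sf2 imposes f)
#3 stroke→I1  (I1: I, integral causality)
#2 stroke→J1  (J1 needs exactly one e-in)

dp_I1/dt = 2*F_Sf1 + 2*F_Sf2 - 2*p_I1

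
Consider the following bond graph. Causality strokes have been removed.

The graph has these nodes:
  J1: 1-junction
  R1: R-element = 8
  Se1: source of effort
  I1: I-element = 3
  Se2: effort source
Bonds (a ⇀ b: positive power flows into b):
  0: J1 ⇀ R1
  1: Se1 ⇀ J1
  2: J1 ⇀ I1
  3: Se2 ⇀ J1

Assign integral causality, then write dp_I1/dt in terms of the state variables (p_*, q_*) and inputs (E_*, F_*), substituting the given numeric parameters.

#1 →J1  (Se1 (Se) sets effort on bond)
#3 →J1  (Se2 (Se) sets effort on bond)
#2 →I1  (I1 outputs flow p/I1)
#0 →J1  (1-jn J1 has f-setter on 2)

dp_I1/dt = E_Se1 + E_Se2 - 8*p_I1/3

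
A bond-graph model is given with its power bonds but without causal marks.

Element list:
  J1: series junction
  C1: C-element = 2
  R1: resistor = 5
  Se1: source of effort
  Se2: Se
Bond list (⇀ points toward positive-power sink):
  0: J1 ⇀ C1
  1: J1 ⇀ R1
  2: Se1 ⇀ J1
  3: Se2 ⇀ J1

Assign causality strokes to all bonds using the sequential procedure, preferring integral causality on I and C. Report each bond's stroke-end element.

β0 |J1
β1 |R1
β2 |J1
β3 |J1

bond 2 →J1  (Se1 fixes effort; stroke away)
bond 3 →J1  (source Se2 imposes e)
bond 0 →J1  (C1 outputs effort q/C1)
bond 1 →R1  (J1 needs exactly one f-in)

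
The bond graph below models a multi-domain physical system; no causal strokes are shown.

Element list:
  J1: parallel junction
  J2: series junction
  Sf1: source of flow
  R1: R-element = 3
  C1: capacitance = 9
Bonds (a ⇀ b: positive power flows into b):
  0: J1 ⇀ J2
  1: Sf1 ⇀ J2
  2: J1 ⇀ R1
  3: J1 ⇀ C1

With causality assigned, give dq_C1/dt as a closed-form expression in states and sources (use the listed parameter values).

b1 →Sf1  (source Sf1 imposes f)
b0 →J2  (J2 flow already set via bond 1)
b3 →J1  (C1: C, integral causality)
b2 →R1  (0-jn J1 has e-setter on 3)

dq_C1/dt = -F_Sf1 - q_C1/27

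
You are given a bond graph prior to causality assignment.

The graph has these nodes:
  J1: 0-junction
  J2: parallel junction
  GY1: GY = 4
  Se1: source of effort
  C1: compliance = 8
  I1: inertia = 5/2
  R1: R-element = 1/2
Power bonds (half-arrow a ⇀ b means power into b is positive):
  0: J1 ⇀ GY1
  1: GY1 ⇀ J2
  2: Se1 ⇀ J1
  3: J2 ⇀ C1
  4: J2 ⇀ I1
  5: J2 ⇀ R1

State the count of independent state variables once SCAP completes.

2  (C1, I1 all integral)

bond 2 |J1  (Se1 (Se) sets effort on bond)
bond 0 |GY1  (J1: bond 2 brought effort, rest push out)
bond 1 |GY1  (through GY1, causality inverts; strokes same side of GY1)
bond 3 |J2  (C1 integral (e out))
bond 4 |I1  (common-e at J2 fixed by 3)
bond 5 |R1  (J2 effort already set via bond 3)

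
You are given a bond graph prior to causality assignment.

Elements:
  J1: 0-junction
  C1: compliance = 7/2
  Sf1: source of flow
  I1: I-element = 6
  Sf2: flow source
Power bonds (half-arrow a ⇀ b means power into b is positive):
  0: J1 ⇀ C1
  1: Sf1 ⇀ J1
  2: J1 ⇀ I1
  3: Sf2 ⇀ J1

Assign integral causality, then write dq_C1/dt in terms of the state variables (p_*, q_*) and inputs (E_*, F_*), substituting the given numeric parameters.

β1 |Sf1  (Sf1 fixes flow; stroke at Sf1)
β3 |Sf2  (Sf2 fixes flow; stroke at Sf2)
β0 |J1  (C1 outputs effort q/C1)
β2 |I1  (J1 effort already set via bond 0)

dq_C1/dt = F_Sf1 + F_Sf2 - p_I1/6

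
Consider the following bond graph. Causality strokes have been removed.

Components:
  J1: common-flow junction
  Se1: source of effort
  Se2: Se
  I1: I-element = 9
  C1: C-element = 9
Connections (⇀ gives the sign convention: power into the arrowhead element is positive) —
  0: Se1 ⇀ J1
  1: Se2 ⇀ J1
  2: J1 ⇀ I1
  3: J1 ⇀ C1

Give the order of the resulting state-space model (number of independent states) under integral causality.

β0 →J1  (Se1 (Se) sets effort on bond)
β1 →J1  (Se2: effort source, stroke at far end)
β2 →I1  (I1 integral (f out))
β3 →J1  (J1 flow already set via bond 2)

2  (C1, I1 all integral)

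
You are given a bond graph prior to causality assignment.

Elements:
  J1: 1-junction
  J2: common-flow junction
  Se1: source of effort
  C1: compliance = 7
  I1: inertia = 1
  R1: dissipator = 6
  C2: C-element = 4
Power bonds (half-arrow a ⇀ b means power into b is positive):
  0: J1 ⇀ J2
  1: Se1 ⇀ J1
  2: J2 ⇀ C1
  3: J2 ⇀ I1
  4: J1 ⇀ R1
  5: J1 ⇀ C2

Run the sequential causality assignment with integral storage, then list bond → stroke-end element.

b1 stroke→J1  (Se1 (Se) sets effort on bond)
b2 stroke→J2  (C1: C, integral causality)
b3 stroke→I1  (I1 integral (f out))
b0 stroke→J2  (J2: bond 3 brought flow, rest push out)
b4 stroke→J1  (J1: bond 0 brought flow, rest push out)
b5 stroke→J1  (J1: bond 0 brought flow, rest push out)

b0 stroke→J2
b1 stroke→J1
b2 stroke→J2
b3 stroke→I1
b4 stroke→J1
b5 stroke→J1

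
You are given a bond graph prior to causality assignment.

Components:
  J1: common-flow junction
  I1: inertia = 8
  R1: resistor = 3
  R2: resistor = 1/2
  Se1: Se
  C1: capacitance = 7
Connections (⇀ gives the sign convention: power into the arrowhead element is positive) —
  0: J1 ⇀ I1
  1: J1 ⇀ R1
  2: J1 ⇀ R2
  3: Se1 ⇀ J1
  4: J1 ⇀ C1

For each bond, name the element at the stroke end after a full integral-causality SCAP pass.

bond 0 stroke→I1
bond 1 stroke→J1
bond 2 stroke→J1
bond 3 stroke→J1
bond 4 stroke→J1

β3 stroke at J1  (source Se1 imposes e)
β0 stroke at I1  (I1 outputs flow p/I1)
β1 stroke at J1  (1-jn J1 has f-setter on 0)
β2 stroke at J1  (J1: bond 0 brought flow, rest push out)
β4 stroke at J1  (J1: bond 0 brought flow, rest push out)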